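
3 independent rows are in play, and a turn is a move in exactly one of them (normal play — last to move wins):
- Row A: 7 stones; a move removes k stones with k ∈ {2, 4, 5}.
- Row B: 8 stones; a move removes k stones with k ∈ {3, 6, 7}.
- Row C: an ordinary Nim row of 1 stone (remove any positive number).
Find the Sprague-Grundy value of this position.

3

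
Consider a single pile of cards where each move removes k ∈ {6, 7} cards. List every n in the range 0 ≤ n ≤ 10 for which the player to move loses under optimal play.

0, 1, 2, 3, 4, 5

Build the Grundy sequence with g(k) = mex{g(k−s) : s ∈ {6, 7}, s ≤ k}:
g(0) = mex{} = 0
g(1) = mex{} = 0
g(2) = mex{} = 0
g(3) = mex{} = 0
g(4) = mex{} = 0
g(5) = mex{} = 0
g(6) = mex{0} = 1
g(7) = mex{0} = 1
g(8) = mex{0} = 1
g(9) = mex{0} = 1
g(10) = mex{0} = 1
The P-positions (g = 0) in 0..10 are 0, 1, 2, 3, 4, 5.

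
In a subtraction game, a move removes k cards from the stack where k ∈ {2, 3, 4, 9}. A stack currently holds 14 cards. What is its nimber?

1

Compute g(0), g(1), … for moves {2, 3, 4, 9}:
k:     0  1  2  3  4  5  6  7  8  9 10 11 12 13 14
g(k):  0  0  1  1  2  2  0  0  1  1  2  2  0  0  1
So g(14) = 1.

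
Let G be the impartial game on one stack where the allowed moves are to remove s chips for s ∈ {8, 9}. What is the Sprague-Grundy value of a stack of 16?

Build the Grundy sequence with g(k) = mex{g(k−s) : s ∈ {8, 9}, s ≤ k}:
k:     0  1  2  3  4  5  6  7  8  9 10 11 12 13 14 15 16
g(k):  0  0  0  0  0  0  0  0  1  1  1  1  1  1  1  1  2
So g(16) = 2.

2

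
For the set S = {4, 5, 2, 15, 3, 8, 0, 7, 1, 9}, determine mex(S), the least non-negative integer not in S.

6

The values 0, 1, 2, 3, 4, 5 are all present; 6 is the first non-negative integer missing from the set.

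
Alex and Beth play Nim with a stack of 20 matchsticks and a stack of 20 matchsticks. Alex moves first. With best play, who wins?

Beth wins

Write each in binary and XOR column by column:
  10100  (20)
  10100  (20)
  -----
  00000  (0)
The nim-sum is 0, so this is a P-position: the player to move is in a losing position under optimal play; Alex is about to move from it and so loses — Beth wins.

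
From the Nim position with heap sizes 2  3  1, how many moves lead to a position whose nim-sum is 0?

0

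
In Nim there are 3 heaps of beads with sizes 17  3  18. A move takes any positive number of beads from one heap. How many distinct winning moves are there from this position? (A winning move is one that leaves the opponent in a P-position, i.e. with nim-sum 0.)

Compute the nim-sum pairwise:
17 ⊕ 3 = 18
18 ⊕ 18 = 0
The nim-sum is already 0, so every move leaves a nonzero nim-sum — there are no winning moves.

0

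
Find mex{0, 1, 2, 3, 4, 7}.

5

The values 0, 1, 2, 3, 4 are all present; 5 is the first non-negative integer missing from the set.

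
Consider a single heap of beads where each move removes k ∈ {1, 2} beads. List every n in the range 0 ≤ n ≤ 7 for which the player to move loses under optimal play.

Build the Grundy sequence with g(k) = mex{g(k−s) : s ∈ {1, 2}, s ≤ k}:
g(0) = mex{} = 0
g(1) = mex{0} = 1
g(2) = mex{0,1} = 2
g(3) = mex{1,2} = 0
g(4) = mex{0,2} = 1
g(5) = mex{0,1} = 2
g(6) = mex{1,2} = 0
g(7) = mex{0,2} = 1
The P-positions (g = 0) in 0..7 are 0, 3, 6.

0, 3, 6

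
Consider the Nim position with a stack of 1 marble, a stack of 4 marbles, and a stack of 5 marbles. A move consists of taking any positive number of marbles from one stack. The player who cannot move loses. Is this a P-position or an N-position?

Nim-sum: 1 XOR 4 XOR 5 = 0.
The nim-sum is 0, so this is a P-position: the player to move is in a losing position under optimal play.

P-position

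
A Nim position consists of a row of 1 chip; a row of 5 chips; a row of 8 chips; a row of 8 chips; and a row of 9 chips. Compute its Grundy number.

13

In binary:
  0001  (1)
  0101  (5)
  1000  (8)
  1000  (8)
  1001  (9)
  ----
  1101  (13)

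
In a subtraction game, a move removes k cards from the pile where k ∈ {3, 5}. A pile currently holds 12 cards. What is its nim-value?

1

Grundy values for subtraction set {3, 5}:
k:     0  1  2  3  4  5  6  7  8  9 10 11 12
g(k):  0  0  0  1  1  1  2  2  0  0  0  1  1
So g(12) = 1.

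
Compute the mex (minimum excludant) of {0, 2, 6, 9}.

0 is in the set but 1 is not, so the mex is 1.

1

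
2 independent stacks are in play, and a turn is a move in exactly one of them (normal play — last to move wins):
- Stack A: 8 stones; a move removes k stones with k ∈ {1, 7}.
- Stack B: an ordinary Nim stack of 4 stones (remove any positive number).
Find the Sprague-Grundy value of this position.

4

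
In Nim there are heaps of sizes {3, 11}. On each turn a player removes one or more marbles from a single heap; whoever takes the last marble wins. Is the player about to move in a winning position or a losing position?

Winning position

Compute the nim-sum pairwise:
3 ⊕ 11 = 8
The nim-sum is 8 ≠ 0, so this is an N-position: the player to move can win.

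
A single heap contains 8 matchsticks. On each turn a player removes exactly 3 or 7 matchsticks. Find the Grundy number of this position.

2

Compute g(0), g(1), … for moves {3, 7}:
g(0) = mex{} = 0
g(1) = mex{} = 0
g(2) = mex{} = 0
g(3) = mex{0} = 1
g(4) = mex{0} = 1
g(5) = mex{0} = 1
g(6) = mex{1} = 0
g(7) = mex{0,1} = 2
g(8) = mex{0,1} = 2
So g(8) = 2.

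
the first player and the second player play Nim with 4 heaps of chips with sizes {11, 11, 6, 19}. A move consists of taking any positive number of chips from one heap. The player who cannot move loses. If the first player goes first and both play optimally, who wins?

In binary:
  01011  (11)
  01011  (11)
  00110  (6)
  10011  (19)
  -----
  10101  (21)
The nim-sum is 21 ≠ 0, so this is an N-position: the player to move can win; the first player has a winning move.

the first player wins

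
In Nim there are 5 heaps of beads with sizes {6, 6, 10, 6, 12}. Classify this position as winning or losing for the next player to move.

Nim-sum: 6 XOR 6 XOR 10 XOR 6 XOR 12 = 0.
The nim-sum is 0, so this is a P-position: the player to move is in a losing position under optimal play.

Losing position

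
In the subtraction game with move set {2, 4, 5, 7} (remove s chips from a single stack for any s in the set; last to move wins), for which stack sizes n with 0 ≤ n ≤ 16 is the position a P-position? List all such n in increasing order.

Grundy values for subtraction set {2, 4, 5, 7}:
k:     0  1  2  3  4  5  6  7  8  9 10 11 12 13 14 15 16
g(k):  0  0  1  1  2  2  3  3  4  0  0  1  1  2  2  3  3
The P-positions (g = 0) in 0..16 are 0, 1, 9, 10.

0, 1, 9, 10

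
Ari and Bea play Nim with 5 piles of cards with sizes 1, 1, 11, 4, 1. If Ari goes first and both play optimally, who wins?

Ari wins

Compute the nim-sum pairwise:
1 ^ 1 = 0
0 ^ 11 = 11
11 ^ 4 = 15
15 ^ 1 = 14
The nim-sum is 14 ≠ 0, so this is an N-position: the player to move can win; Ari has a winning move.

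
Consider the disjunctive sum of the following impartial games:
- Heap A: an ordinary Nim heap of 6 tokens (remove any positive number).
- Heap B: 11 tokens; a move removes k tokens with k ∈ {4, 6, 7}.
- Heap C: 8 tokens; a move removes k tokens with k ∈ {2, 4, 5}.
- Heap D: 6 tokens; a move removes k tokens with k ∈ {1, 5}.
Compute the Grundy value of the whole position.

6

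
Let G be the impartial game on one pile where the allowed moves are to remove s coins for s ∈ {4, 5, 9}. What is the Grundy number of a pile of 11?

2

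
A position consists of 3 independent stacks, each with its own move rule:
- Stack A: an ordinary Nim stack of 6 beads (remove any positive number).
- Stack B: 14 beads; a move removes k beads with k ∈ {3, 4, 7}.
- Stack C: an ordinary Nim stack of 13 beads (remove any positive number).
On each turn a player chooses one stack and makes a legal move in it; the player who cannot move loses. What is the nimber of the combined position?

Stack A is a plain Nim stack of size 6, so its Grundy value is 6.
Build the Grundy sequence for stack B with g(k) = mex{g(k−s) : s ∈ {3, 4, 7}, s ≤ k}:
g(0) = mex{} = 0
g(1) = mex{} = 0
g(2) = mex{} = 0
g(3) = mex{0} = 1
g(4) = mex{0} = 1
g(5) = mex{0} = 1
g(6) = mex{0,1} = 2
g(7) = mex{0,1} = 2
g(8) = mex{0,1} = 2
g(9) = mex{0,1,2} = 3
g(10) = mex{1,2} = 0
g(11) = mex{1,2} = 0
g(12) = mex{1,2,3} = 0
g(13) = mex{0,2,3} = 1
g(14) = mex{0,2} = 1
So g(14) = 1.
Stack C is a plain Nim stack of size 13, so its Grundy value is 13.
By the Sprague-Grundy theorem, the Grundy value of a sum of independent games is the XOR of the component values.
Combined value = 6 XOR 1 XOR 13 = 10.

10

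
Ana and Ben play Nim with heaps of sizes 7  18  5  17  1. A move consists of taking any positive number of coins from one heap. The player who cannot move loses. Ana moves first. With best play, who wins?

Ben wins

Write each in binary and XOR column by column:
  00111  (7)
  10010  (18)
  00101  (5)
  10001  (17)
  00001  (1)
  -----
  00000  (0)
The nim-sum is 0, so this is a P-position: the player to move is in a losing position under optimal play; Ana is about to move from it and so loses — Ben wins.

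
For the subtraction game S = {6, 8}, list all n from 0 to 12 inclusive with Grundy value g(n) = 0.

0, 1, 2, 3, 4, 5

Grundy values for subtraction set {6, 8}:
g(0) = mex{} = 0
g(1) = mex{} = 0
g(2) = mex{} = 0
g(3) = mex{} = 0
g(4) = mex{} = 0
g(5) = mex{} = 0
g(6) = mex{0} = 1
g(7) = mex{0} = 1
g(8) = mex{0} = 1
g(9) = mex{0} = 1
g(10) = mex{0} = 1
g(11) = mex{0} = 1
g(12) = mex{0,1} = 2
The P-positions (g = 0) in 0..12 are 0, 1, 2, 3, 4, 5.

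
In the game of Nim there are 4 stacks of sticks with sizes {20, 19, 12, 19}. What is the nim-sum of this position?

Nim-sum: 20 ^ 19 ^ 12 ^ 19 = 24.

24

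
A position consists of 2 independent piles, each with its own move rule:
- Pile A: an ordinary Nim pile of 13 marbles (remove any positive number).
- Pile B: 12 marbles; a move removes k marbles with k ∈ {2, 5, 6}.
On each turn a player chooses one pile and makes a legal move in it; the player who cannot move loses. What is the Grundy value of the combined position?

13

Pile A is a plain Nim pile of size 13, so its Grundy value is 13.
Grundy values for pile B (subtraction set {2, 5, 6}):
g(0) = mex{} = 0
g(1) = mex{} = 0
g(2) = mex{0} = 1
g(3) = mex{0} = 1
g(4) = mex{1} = 0
g(5) = mex{0,1} = 2
g(6) = mex{0} = 1
g(7) = mex{0,1,2} = 3
g(8) = mex{1} = 0
g(9) = mex{0,1,3} = 2
g(10) = mex{0,2} = 1
g(11) = mex{1,2} = 0
g(12) = mex{1,3} = 0
So g(12) = 0.
By the Sprague-Grundy theorem, the Grundy value of a sum of independent games is the XOR of the component values.
Combined value = 13 ⊕ 0 = 13.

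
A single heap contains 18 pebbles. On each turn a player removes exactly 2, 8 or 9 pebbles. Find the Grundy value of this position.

Grundy values for subtraction set {2, 8, 9}:
k:     0  1  2  3  4  5  6  7  8  9 10 11 12 13 14 15 16 17 18
g(k):  0  0  1  1  0  0  1  1  2  2  3  0  2  1  3  0  0  1  1
So g(18) = 1.

1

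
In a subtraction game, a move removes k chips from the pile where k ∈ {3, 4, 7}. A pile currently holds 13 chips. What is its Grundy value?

Compute g(0), g(1), … for moves {3, 4, 7}:
g(0) = mex{} = 0
g(1) = mex{} = 0
g(2) = mex{} = 0
g(3) = mex{0} = 1
g(4) = mex{0} = 1
g(5) = mex{0} = 1
g(6) = mex{0,1} = 2
g(7) = mex{0,1} = 2
g(8) = mex{0,1} = 2
g(9) = mex{0,1,2} = 3
g(10) = mex{1,2} = 0
g(11) = mex{1,2} = 0
g(12) = mex{1,2,3} = 0
g(13) = mex{0,2,3} = 1
So g(13) = 1.

1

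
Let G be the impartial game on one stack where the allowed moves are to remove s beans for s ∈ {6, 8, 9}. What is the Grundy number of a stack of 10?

Grundy values for subtraction set {6, 8, 9}:
g(0) = mex{} = 0
g(1) = mex{} = 0
g(2) = mex{} = 0
g(3) = mex{} = 0
g(4) = mex{} = 0
g(5) = mex{} = 0
g(6) = mex{0} = 1
g(7) = mex{0} = 1
g(8) = mex{0} = 1
g(9) = mex{0} = 1
g(10) = mex{0} = 1
So g(10) = 1.

1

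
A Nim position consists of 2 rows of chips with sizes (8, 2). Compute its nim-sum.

10

Bitwise XOR of the heap sizes:
  1000  (8)
  0010  (2)
  ----
  1010  (10)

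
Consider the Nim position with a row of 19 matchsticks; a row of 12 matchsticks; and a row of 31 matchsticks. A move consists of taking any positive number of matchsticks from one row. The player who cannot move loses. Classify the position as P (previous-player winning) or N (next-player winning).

P-position

Compute the nim-sum pairwise:
19 XOR 12 = 31
31 XOR 31 = 0
The nim-sum is 0, so this is a P-position: the player to move is in a losing position under optimal play.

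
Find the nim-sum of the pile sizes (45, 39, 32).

42

Compute the nim-sum pairwise:
45 XOR 39 = 10
10 XOR 32 = 42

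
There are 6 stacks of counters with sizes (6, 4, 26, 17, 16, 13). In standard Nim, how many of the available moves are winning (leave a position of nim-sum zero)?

3

Compute the nim-sum pairwise:
6 XOR 4 = 2
2 XOR 26 = 24
24 XOR 17 = 9
9 XOR 16 = 25
25 XOR 13 = 20
The overall nim-sum is X = 20. A stack of size p has a winning move iff p XOR X < p (reduce it to p XOR X).
  6: 6 XOR 20 = 18 ≥ 6 — no move.
  4: 4 XOR 20 = 16 ≥ 4 — no move.
  26: 26 XOR 20 = 14 < 26 — winning move (to 14).
  17: 17 XOR 20 = 5 < 17 — winning move (to 5).
  16: 16 XOR 20 = 4 < 16 — winning move (to 4).
  13: 13 XOR 20 = 25 ≥ 13 — no move.
That gives 3 winning moves.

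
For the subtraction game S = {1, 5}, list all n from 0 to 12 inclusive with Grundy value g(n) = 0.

0, 2, 4, 6, 8, 10, 12

Grundy values for subtraction set {1, 5}:
g(0) = mex{} = 0
g(1) = mex{0} = 1
g(2) = mex{1} = 0
g(3) = mex{0} = 1
g(4) = mex{1} = 0
g(5) = mex{0} = 1
g(6) = mex{1} = 0
g(7) = mex{0} = 1
g(8) = mex{1} = 0
g(9) = mex{0} = 1
g(10) = mex{1} = 0
g(11) = mex{0} = 1
g(12) = mex{1} = 0
The P-positions (g = 0) in 0..12 are 0, 2, 4, 6, 8, 10, 12.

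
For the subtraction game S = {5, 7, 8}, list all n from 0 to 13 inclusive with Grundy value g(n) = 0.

0, 1, 2, 3, 4, 13

Compute g(0), g(1), … for moves {5, 7, 8}:
k:     0  1  2  3  4  5  6  7  8  9 10 11 12 13
g(k):  0  0  0  0  0  1  1  1  1  1  2  2  2  0
The P-positions (g = 0) in 0..13 are 0, 1, 2, 3, 4, 13.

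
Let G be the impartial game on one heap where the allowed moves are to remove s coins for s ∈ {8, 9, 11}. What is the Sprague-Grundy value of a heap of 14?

Grundy values for subtraction set {8, 9, 11}:
g(0) = mex{} = 0
g(1) = mex{} = 0
g(2) = mex{} = 0
g(3) = mex{} = 0
g(4) = mex{} = 0
g(5) = mex{} = 0
g(6) = mex{} = 0
g(7) = mex{} = 0
g(8) = mex{0} = 1
g(9) = mex{0} = 1
g(10) = mex{0} = 1
g(11) = mex{0} = 1
g(12) = mex{0} = 1
g(13) = mex{0} = 1
g(14) = mex{0} = 1
So g(14) = 1.

1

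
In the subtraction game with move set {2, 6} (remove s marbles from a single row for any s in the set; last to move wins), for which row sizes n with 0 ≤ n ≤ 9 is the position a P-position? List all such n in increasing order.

Compute g(0), g(1), … for moves {2, 6}:
g(0) = mex{} = 0
g(1) = mex{} = 0
g(2) = mex{0} = 1
g(3) = mex{0} = 1
g(4) = mex{1} = 0
g(5) = mex{1} = 0
g(6) = mex{0} = 1
g(7) = mex{0} = 1
g(8) = mex{1} = 0
g(9) = mex{1} = 0
The P-positions (g = 0) in 0..9 are 0, 1, 4, 5, 8, 9.

0, 1, 4, 5, 8, 9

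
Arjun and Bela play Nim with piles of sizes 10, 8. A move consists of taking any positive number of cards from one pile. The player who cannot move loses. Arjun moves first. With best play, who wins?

Nim-sum: 10 XOR 8 = 2.
The nim-sum is 2 ≠ 0, so this is an N-position: the player to move can win; Arjun has a winning move.

Arjun wins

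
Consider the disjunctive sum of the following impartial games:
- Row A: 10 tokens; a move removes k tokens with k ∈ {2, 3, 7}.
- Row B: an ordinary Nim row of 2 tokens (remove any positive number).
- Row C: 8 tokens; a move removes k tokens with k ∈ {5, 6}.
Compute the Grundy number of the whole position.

3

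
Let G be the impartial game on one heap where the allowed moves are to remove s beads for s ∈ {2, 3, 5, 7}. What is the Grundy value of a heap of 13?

Grundy values for subtraction set {2, 3, 5, 7}:
k:     0  1  2  3  4  5  6  7  8  9 10 11 12 13
g(k):  0  0  1  1  2  2  3  3  4  0  0  1  1  2
So g(13) = 2.

2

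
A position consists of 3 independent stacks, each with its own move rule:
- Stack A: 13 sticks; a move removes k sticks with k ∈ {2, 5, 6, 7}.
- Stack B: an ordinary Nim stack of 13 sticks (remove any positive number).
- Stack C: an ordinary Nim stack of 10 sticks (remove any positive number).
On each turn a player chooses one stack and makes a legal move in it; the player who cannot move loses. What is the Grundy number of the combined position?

Grundy values for stack A (subtraction set {2, 5, 6, 7}):
g(0) = mex{} = 0
g(1) = mex{} = 0
g(2) = mex{0} = 1
g(3) = mex{0} = 1
g(4) = mex{1} = 0
g(5) = mex{0,1} = 2
g(6) = mex{0} = 1
g(7) = mex{0,1,2} = 3
g(8) = mex{0,1} = 2
g(9) = mex{0,1,3} = 2
g(10) = mex{0,1,2} = 3
g(11) = mex{0,1,2} = 3
g(12) = mex{1,2,3} = 0
g(13) = mex{1,2,3} = 0
So g(13) = 0.
Stack B is a plain Nim stack of size 13, so its Grundy value is 13.
Stack C is a plain Nim stack of size 10, so its Grundy value is 10.
The value of a disjunctive sum is the nim-sum of the parts.
Combined value = 0 ⊕ 13 ⊕ 10 = 7.

7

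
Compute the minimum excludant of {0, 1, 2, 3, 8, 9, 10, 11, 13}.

4

The values 0, 1, 2, 3 are all present; 4 is the first non-negative integer missing from the set.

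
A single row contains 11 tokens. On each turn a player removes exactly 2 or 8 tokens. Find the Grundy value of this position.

Grundy values for subtraction set {2, 8}:
k:     0  1  2  3  4  5  6  7  8  9 10 11
g(k):  0  0  1  1  0  0  1  1  2  2  0  0
So g(11) = 0.

0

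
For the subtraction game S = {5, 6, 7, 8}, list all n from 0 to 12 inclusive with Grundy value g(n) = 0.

Compute g(0), g(1), … for moves {5, 6, 7, 8}:
g(0) = mex{} = 0
g(1) = mex{} = 0
g(2) = mex{} = 0
g(3) = mex{} = 0
g(4) = mex{} = 0
g(5) = mex{0} = 1
g(6) = mex{0} = 1
g(7) = mex{0} = 1
g(8) = mex{0} = 1
g(9) = mex{0} = 1
g(10) = mex{0,1} = 2
g(11) = mex{0,1} = 2
g(12) = mex{0,1} = 2
The P-positions (g = 0) in 0..12 are 0, 1, 2, 3, 4.

0, 1, 2, 3, 4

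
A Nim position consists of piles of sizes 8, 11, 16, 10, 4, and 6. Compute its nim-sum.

27

Compute the nim-sum pairwise:
8 ⊕ 11 = 3
3 ⊕ 16 = 19
19 ⊕ 10 = 25
25 ⊕ 4 = 29
29 ⊕ 6 = 27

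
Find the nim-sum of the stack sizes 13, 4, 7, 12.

Bitwise XOR of the heap sizes:
  1101  (13)
  0100  (4)
  0111  (7)
  1100  (12)
  ----
  0010  (2)

2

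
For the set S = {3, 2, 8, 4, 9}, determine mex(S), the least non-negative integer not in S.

0 is not in the set, so the mex is 0.

0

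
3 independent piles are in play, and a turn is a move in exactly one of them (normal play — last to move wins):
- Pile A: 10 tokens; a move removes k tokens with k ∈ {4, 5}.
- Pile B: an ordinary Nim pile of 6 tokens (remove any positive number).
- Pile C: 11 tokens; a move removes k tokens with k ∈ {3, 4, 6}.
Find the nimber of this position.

Build the Grundy sequence for pile A with g(k) = mex{g(k−s) : s ∈ {4, 5}, s ≤ k}:
g(0) = mex{} = 0
g(1) = mex{} = 0
g(2) = mex{} = 0
g(3) = mex{} = 0
g(4) = mex{0} = 1
g(5) = mex{0} = 1
g(6) = mex{0} = 1
g(7) = mex{0} = 1
g(8) = mex{0,1} = 2
g(9) = mex{1} = 0
g(10) = mex{1} = 0
So g(10) = 0.
Pile B is a plain Nim pile of size 6, so its Grundy value is 6.
Grundy values for pile C (subtraction set {3, 4, 6}):
g(0) = mex{} = 0
g(1) = mex{} = 0
g(2) = mex{} = 0
g(3) = mex{0} = 1
g(4) = mex{0} = 1
g(5) = mex{0} = 1
g(6) = mex{0,1} = 2
g(7) = mex{0,1} = 2
g(8) = mex{0,1} = 2
g(9) = mex{1,2} = 0
g(10) = mex{1,2} = 0
g(11) = mex{1,2} = 0
So g(11) = 0.
The value of a disjunctive sum is the nim-sum of the parts.
Combined value = 0 ⊕ 6 ⊕ 0 = 6.

6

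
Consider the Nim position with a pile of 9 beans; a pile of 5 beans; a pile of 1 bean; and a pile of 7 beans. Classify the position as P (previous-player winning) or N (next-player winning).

N-position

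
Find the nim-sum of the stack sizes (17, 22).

7

Nim-sum: 17 ^ 22 = 7.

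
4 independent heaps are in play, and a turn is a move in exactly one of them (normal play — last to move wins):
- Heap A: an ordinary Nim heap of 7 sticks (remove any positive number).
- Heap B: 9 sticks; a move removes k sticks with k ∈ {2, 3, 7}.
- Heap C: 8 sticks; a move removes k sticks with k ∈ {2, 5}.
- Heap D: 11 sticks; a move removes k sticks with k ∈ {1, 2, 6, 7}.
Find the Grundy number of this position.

5

Heap A is a plain Nim heap of size 7, so its Grundy value is 7.
For heap B, compute g(0), g(1), … with moves {2, 3, 7}:
g(0) = mex{} = 0
g(1) = mex{} = 0
g(2) = mex{0} = 1
g(3) = mex{0} = 1
g(4) = mex{0,1} = 2
g(5) = mex{1} = 0
g(6) = mex{1,2} = 0
g(7) = mex{0,2} = 1
g(8) = mex{0} = 1
g(9) = mex{0,1} = 2
So g(9) = 2.
For heap C, compute g(0), g(1), … with moves {2, 5}:
k:     0  1  2  3  4  5  6  7  8
g(k):  0  0  1  1  0  2  1  0  0
So g(8) = 0.
For heap D, compute g(0), g(1), … with moves {1, 2, 6, 7}:
k:     0  1  2  3  4  5  6  7  8  9 10 11
g(k):  0  1  2  0  1  2  3  4  0  1  2  0
So g(11) = 0.
The value of a disjunctive sum is the nim-sum of the parts.
Combined value = 7 ⊕ 2 ⊕ 0 ⊕ 0 = 5.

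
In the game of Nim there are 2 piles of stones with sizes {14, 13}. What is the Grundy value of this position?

Nim-sum: 14 XOR 13 = 3.

3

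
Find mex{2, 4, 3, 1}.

0 is not in the set, so the mex is 0.

0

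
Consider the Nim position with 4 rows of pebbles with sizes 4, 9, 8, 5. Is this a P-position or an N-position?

Nim-sum: 4 ⊕ 9 ⊕ 8 ⊕ 5 = 0.
The nim-sum is 0, so this is a P-position: the player to move is in a losing position under optimal play.

P-position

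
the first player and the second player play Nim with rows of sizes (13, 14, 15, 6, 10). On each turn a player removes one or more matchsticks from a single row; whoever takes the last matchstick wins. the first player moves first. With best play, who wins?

the second player wins

Nim-sum: 13 ⊕ 14 ⊕ 15 ⊕ 6 ⊕ 10 = 0.
The nim-sum is 0, so this is a P-position: the player to move is in a losing position under optimal play; the first player is about to move from it and so loses — the second player wins.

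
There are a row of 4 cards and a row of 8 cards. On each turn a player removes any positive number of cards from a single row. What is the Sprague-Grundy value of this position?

Write each in binary and XOR column by column:
  0100  (4)
  1000  (8)
  ----
  1100  (12)

12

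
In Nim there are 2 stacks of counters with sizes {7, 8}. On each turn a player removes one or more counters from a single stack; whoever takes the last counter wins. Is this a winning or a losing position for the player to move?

Compute the nim-sum pairwise:
7 ^ 8 = 15
The nim-sum is 15 ≠ 0, so this is an N-position: the player to move can win.

Winning position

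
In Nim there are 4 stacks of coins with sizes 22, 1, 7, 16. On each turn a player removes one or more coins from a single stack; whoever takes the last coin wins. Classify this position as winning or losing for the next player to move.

Losing position

Write each in binary and XOR column by column:
  10110  (22)
  00001  (1)
  00111  (7)
  10000  (16)
  -----
  00000  (0)
The nim-sum is 0, so this is a P-position: the player to move is in a losing position under optimal play.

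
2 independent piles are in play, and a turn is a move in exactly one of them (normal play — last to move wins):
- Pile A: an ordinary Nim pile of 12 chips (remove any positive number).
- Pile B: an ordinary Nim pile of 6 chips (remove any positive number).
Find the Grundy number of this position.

10

Pile A is a plain Nim pile of size 12, so its Grundy value is 12.
Pile B is a plain Nim pile of size 6, so its Grundy value is 6.
The value of a disjunctive sum is the nim-sum of the parts.
Combined value = 12 XOR 6 = 10.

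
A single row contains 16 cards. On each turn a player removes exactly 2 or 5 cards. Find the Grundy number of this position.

1

Build the Grundy sequence with g(k) = mex{g(k−s) : s ∈ {2, 5}, s ≤ k}:
k:     0  1  2  3  4  5  6  7  8  9 10 11 12 13 14 15 16
g(k):  0  0  1  1  0  2  1  0  0  1  1  0  2  1  0  0  1
So g(16) = 1.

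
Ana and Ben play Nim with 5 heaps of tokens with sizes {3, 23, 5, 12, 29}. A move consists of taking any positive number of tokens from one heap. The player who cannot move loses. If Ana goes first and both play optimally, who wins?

Ben wins

In binary:
  00011  (3)
  10111  (23)
  00101  (5)
  01100  (12)
  11101  (29)
  -----
  00000  (0)
The nim-sum is 0, so this is a P-position: the player to move is in a losing position under optimal play; Ana is about to move from it and so loses — Ben wins.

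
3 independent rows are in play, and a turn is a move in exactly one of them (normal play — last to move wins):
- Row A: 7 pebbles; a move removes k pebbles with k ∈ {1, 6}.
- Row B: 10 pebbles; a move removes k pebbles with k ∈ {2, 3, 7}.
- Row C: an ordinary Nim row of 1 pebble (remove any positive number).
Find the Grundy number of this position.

For row A, compute g(0), g(1), … with moves {1, 6}:
g(0) = mex{} = 0
g(1) = mex{0} = 1
g(2) = mex{1} = 0
g(3) = mex{0} = 1
g(4) = mex{1} = 0
g(5) = mex{0} = 1
g(6) = mex{0,1} = 2
g(7) = mex{1,2} = 0
So g(7) = 0.
Build the Grundy sequence for row B with g(k) = mex{g(k−s) : s ∈ {2, 3, 7}, s ≤ k}:
k:     0  1  2  3  4  5  6  7  8  9 10
g(k):  0  0  1  1  2  0  0  1  1  2  0
So g(10) = 0.
Row C is a plain Nim row of size 1, so its Grundy value is 1.
The value of a disjunctive sum is the nim-sum of the parts.
Combined value = 0 XOR 0 XOR 1 = 1.

1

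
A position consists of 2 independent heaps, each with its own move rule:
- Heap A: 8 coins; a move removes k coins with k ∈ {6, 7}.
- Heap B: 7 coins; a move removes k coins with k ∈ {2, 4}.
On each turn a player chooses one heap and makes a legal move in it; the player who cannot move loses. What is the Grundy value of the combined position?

Build the Grundy sequence for heap A with g(k) = mex{g(k−s) : s ∈ {6, 7}, s ≤ k}:
k:     0  1  2  3  4  5  6  7  8
g(k):  0  0  0  0  0  0  1  1  1
So g(8) = 1.
Grundy values for heap B (subtraction set {2, 4}):
k:     0  1  2  3  4  5  6  7
g(k):  0  0  1  1  2  2  0  0
So g(7) = 0.
The value of a disjunctive sum is the nim-sum of the parts.
Combined value = 1 ⊕ 0 = 1.

1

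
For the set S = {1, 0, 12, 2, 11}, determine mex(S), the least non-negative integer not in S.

3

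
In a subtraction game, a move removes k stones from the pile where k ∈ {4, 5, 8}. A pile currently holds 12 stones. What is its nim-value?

0

Compute g(0), g(1), … for moves {4, 5, 8}:
g(0) = mex{} = 0
g(1) = mex{} = 0
g(2) = mex{} = 0
g(3) = mex{} = 0
g(4) = mex{0} = 1
g(5) = mex{0} = 1
g(6) = mex{0} = 1
g(7) = mex{0} = 1
g(8) = mex{0,1} = 2
g(9) = mex{0,1} = 2
g(10) = mex{0,1} = 2
g(11) = mex{0,1} = 2
g(12) = mex{1,2} = 0
So g(12) = 0.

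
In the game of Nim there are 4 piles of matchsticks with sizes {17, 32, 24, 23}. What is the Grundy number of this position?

Compute the nim-sum pairwise:
17 XOR 32 = 49
49 XOR 24 = 41
41 XOR 23 = 62

62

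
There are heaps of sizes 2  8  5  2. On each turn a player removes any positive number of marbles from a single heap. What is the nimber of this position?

13

In binary:
  0010  (2)
  1000  (8)
  0101  (5)
  0010  (2)
  ----
  1101  (13)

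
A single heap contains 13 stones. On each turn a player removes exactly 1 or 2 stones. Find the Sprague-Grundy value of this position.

1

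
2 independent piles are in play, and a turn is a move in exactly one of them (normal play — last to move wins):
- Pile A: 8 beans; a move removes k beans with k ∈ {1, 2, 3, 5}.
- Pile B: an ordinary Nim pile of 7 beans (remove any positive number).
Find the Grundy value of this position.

Grundy values for pile A (subtraction set {1, 2, 3, 5}):
g(0) = mex{} = 0
g(1) = mex{0} = 1
g(2) = mex{0,1} = 2
g(3) = mex{0,1,2} = 3
g(4) = mex{1,2,3} = 0
g(5) = mex{0,2,3} = 1
g(6) = mex{0,1,3} = 2
g(7) = mex{0,1,2} = 3
g(8) = mex{1,2,3} = 0
So g(8) = 0.
Pile B is a plain Nim pile of size 7, so its Grundy value is 7.
The value of a disjunctive sum is the nim-sum of the parts.
Combined value = 0 ⊕ 7 = 7.

7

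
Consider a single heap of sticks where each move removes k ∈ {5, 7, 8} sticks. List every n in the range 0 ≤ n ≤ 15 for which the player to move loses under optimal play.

0, 1, 2, 3, 4, 13, 14, 15

Compute g(0), g(1), … for moves {5, 7, 8}:
k:     0  1  2  3  4  5  6  7  8  9 10 11 12 13 14 15
g(k):  0  0  0  0  0  1  1  1  1  1  2  2  2  0  0  0
The P-positions (g = 0) in 0..15 are 0, 1, 2, 3, 4, 13, 14, 15.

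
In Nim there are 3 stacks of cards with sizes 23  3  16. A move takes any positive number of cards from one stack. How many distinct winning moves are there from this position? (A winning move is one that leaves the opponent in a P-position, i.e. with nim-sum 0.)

Bitwise XOR of the heap sizes:
  10111  (23)
  00011  (3)
  10000  (16)
  -----
  00100  (4)
The overall nim-sum is X = 4. A stack of size p has a winning move iff p XOR X < p (reduce it to p XOR X).
  23: 23 XOR 4 = 19 < 23 — winning move (to 19).
  3: 3 XOR 4 = 7 ≥ 3 — no move.
  16: 16 XOR 4 = 20 ≥ 16 — no move.
That gives 1 winning move.

1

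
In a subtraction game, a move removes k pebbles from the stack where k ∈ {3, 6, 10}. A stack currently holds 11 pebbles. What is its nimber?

3

Build the Grundy sequence with g(k) = mex{g(k−s) : s ∈ {3, 6, 10}, s ≤ k}:
k:     0  1  2  3  4  5  6  7  8  9 10 11
g(k):  0  0  0  1  1  1  2  2  2  0  3  3
So g(11) = 3.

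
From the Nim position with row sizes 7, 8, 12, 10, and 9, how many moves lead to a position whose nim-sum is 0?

0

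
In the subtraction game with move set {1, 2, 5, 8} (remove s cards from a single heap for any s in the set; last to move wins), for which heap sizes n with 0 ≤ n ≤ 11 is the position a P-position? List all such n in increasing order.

0, 3, 6, 9

Grundy values for subtraction set {1, 2, 5, 8}:
k:     0  1  2  3  4  5  6  7  8  9 10 11
g(k):  0  1  2  0  1  2  0  1  2  0  1  2
The P-positions (g = 0) in 0..11 are 0, 3, 6, 9.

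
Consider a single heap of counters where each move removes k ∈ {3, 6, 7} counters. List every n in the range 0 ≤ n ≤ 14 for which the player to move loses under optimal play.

0, 1, 2, 10, 11, 12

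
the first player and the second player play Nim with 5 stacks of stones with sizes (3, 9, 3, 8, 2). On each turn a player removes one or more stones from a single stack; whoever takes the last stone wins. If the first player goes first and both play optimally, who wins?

the first player wins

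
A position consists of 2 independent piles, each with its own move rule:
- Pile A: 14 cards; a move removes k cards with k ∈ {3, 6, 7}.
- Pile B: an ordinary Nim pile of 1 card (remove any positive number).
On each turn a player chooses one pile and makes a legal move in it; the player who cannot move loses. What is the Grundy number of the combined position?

Build the Grundy sequence for pile A with g(k) = mex{g(k−s) : s ∈ {3, 6, 7}, s ≤ k}:
g(0) = mex{} = 0
g(1) = mex{} = 0
g(2) = mex{} = 0
g(3) = mex{0} = 1
g(4) = mex{0} = 1
g(5) = mex{0} = 1
g(6) = mex{0,1} = 2
g(7) = mex{0,1} = 2
g(8) = mex{0,1} = 2
g(9) = mex{0,1,2} = 3
g(10) = mex{1,2} = 0
g(11) = mex{1,2} = 0
g(12) = mex{1,2,3} = 0
g(13) = mex{0,2} = 1
g(14) = mex{0,2} = 1
So g(14) = 1.
Pile B is a plain Nim pile of size 1, so its Grundy value is 1.
The value of a disjunctive sum is the nim-sum of the parts.
Combined value = 1 ⊕ 1 = 0.

0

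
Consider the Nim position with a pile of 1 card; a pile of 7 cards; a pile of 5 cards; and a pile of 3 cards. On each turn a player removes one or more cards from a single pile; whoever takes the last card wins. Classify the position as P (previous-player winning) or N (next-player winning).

P-position

Write each in binary and XOR column by column:
  001  (1)
  111  (7)
  101  (5)
  011  (3)
  ---
  000  (0)
The nim-sum is 0, so this is a P-position: the player to move is in a losing position under optimal play.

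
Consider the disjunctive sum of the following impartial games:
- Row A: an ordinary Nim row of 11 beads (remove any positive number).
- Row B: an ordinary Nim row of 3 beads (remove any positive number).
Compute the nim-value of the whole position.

8

Row A is a plain Nim row of size 11, so its Grundy value is 11.
Row B is a plain Nim row of size 3, so its Grundy value is 3.
By the Sprague-Grundy theorem, the Grundy value of a sum of independent games is the XOR of the component values.
Combined value = 11 ⊕ 3 = 8.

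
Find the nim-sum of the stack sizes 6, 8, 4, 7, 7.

10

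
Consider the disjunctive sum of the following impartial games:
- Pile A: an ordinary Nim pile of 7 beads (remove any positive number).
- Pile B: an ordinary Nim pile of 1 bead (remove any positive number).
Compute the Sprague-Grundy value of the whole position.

6

Pile A is a plain Nim pile of size 7, so its Grundy value is 7.
Pile B is a plain Nim pile of size 1, so its Grundy value is 1.
By the Sprague-Grundy theorem, the Grundy value of a sum of independent games is the XOR of the component values.
Combined value = 7 ⊕ 1 = 6.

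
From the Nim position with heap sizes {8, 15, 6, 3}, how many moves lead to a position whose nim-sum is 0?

Compute the nim-sum pairwise:
8 XOR 15 = 7
7 XOR 6 = 1
1 XOR 3 = 2
The overall nim-sum is X = 2. A heap of size p has a winning move iff p XOR X < p (reduce it to p XOR X).
  8: 8 XOR 2 = 10 ≥ 8 — no move.
  15: 15 XOR 2 = 13 < 15 — winning move (to 13).
  6: 6 XOR 2 = 4 < 6 — winning move (to 4).
  3: 3 XOR 2 = 1 < 3 — winning move (to 1).
That gives 3 winning moves.

3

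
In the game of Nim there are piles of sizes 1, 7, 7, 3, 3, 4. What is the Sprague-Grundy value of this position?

Nim-sum: 1 ⊕ 7 ⊕ 7 ⊕ 3 ⊕ 3 ⊕ 4 = 5.

5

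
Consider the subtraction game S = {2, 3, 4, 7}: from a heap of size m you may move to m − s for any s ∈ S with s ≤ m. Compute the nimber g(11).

0

Grundy values for subtraction set {2, 3, 4, 7}:
g(0) = mex{} = 0
g(1) = mex{} = 0
g(2) = mex{0} = 1
g(3) = mex{0} = 1
g(4) = mex{0,1} = 2
g(5) = mex{0,1} = 2
g(6) = mex{1,2} = 0
g(7) = mex{0,1,2} = 3
g(8) = mex{0,2} = 1
g(9) = mex{0,1,2,3} = 4
g(10) = mex{0,1,3} = 2
g(11) = mex{1,2,3,4} = 0
So g(11) = 0.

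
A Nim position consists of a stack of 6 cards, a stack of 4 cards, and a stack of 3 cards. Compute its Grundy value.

In binary:
  110  (6)
  100  (4)
  011  (3)
  ---
  001  (1)

1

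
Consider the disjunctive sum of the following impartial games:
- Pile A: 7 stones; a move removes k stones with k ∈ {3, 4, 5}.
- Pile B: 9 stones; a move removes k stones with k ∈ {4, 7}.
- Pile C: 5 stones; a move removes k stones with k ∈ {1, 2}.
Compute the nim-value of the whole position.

For pile A, compute g(0), g(1), … with moves {3, 4, 5}:
k:     0  1  2  3  4  5  6  7
g(k):  0  0  0  1  1  1  2  2
So g(7) = 2.
Grundy values for pile B (subtraction set {4, 7}):
g(0) = mex{} = 0
g(1) = mex{} = 0
g(2) = mex{} = 0
g(3) = mex{} = 0
g(4) = mex{0} = 1
g(5) = mex{0} = 1
g(6) = mex{0} = 1
g(7) = mex{0} = 1
g(8) = mex{0,1} = 2
g(9) = mex{0,1} = 2
So g(9) = 2.
Grundy values for pile C (subtraction set {1, 2}):
k:     0  1  2  3  4  5
g(k):  0  1  2  0  1  2
So g(5) = 2.
The value of a disjunctive sum is the nim-sum of the parts.
Combined value = 2 ⊕ 2 ⊕ 2 = 2.

2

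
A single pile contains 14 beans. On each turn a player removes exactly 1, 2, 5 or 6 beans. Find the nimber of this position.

Build the Grundy sequence with g(k) = mex{g(k−s) : s ∈ {1, 2, 5, 6}, s ≤ k}:
k:     0  1  2  3  4  5  6  7  8  9 10 11 12 13 14
g(k):  0  1  2  0  1  2  3  0  1  2  0  1  2  3  0
So g(14) = 0.

0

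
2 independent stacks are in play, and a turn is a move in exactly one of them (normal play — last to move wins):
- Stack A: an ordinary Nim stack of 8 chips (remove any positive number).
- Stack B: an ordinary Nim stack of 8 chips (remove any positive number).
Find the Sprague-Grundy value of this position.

Stack A is a plain Nim stack of size 8, so its Grundy value is 8.
Stack B is a plain Nim stack of size 8, so its Grundy value is 8.
The value of a disjunctive sum is the nim-sum of the parts.
Combined value = 8 ⊕ 8 = 0.

0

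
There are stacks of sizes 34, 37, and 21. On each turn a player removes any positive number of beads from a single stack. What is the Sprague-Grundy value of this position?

18

Write each in binary and XOR column by column:
  100010  (34)
  100101  (37)
  010101  (21)
  ------
  010010  (18)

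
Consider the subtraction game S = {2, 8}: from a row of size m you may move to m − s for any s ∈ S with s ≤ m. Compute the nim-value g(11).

Grundy values for subtraction set {2, 8}:
k:     0  1  2  3  4  5  6  7  8  9 10 11
g(k):  0  0  1  1  0  0  1  1  2  2  0  0
So g(11) = 0.

0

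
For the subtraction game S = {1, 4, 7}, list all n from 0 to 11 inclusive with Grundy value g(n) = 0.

0, 2, 5, 8, 10

Grundy values for subtraction set {1, 4, 7}:
k:     0  1  2  3  4  5  6  7  8  9 10 11
g(k):  0  1  0  1  2  0  1  2  0  1  0  1
The P-positions (g = 0) in 0..11 are 0, 2, 5, 8, 10.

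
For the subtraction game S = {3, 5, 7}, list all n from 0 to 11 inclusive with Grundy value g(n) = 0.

0, 1, 2, 10, 11

Grundy values for subtraction set {3, 5, 7}:
g(0) = mex{} = 0
g(1) = mex{} = 0
g(2) = mex{} = 0
g(3) = mex{0} = 1
g(4) = mex{0} = 1
g(5) = mex{0} = 1
g(6) = mex{0,1} = 2
g(7) = mex{0,1} = 2
g(8) = mex{0,1} = 2
g(9) = mex{0,1,2} = 3
g(10) = mex{1,2} = 0
g(11) = mex{1,2} = 0
The P-positions (g = 0) in 0..11 are 0, 1, 2, 10, 11.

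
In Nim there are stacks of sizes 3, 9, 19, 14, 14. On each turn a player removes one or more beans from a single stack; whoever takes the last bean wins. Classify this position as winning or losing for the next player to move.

Winning position

Bitwise XOR of the heap sizes:
  00011  (3)
  01001  (9)
  10011  (19)
  01110  (14)
  01110  (14)
  -----
  11001  (25)
The nim-sum is 25 ≠ 0, so this is an N-position: the player to move can win.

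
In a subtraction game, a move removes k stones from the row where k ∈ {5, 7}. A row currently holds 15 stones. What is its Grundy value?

0

Build the Grundy sequence with g(k) = mex{g(k−s) : s ∈ {5, 7}, s ≤ k}:
k:     0  1  2  3  4  5  6  7  8  9 10 11 12 13 14 15
g(k):  0  0  0  0  0  1  1  1  1  1  2  2  0  0  0  0
So g(15) = 0.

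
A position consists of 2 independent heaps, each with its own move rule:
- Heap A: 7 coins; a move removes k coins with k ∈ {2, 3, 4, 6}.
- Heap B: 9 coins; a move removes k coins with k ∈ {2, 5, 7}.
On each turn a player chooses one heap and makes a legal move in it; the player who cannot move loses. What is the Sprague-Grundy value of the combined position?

1

Grundy values for heap A (subtraction set {2, 3, 4, 6}):
g(0) = mex{} = 0
g(1) = mex{} = 0
g(2) = mex{0} = 1
g(3) = mex{0} = 1
g(4) = mex{0,1} = 2
g(5) = mex{0,1} = 2
g(6) = mex{0,1,2} = 3
g(7) = mex{0,1,2} = 3
So g(7) = 3.
Build the Grundy sequence for heap B with g(k) = mex{g(k−s) : s ∈ {2, 5, 7}, s ≤ k}:
g(0) = mex{} = 0
g(1) = mex{} = 0
g(2) = mex{0} = 1
g(3) = mex{0} = 1
g(4) = mex{1} = 0
g(5) = mex{0,1} = 2
g(6) = mex{0} = 1
g(7) = mex{0,1,2} = 3
g(8) = mex{0,1} = 2
g(9) = mex{0,1,3} = 2
So g(9) = 2.
The value of a disjunctive sum is the nim-sum of the parts.
Combined value = 3 ⊕ 2 = 1.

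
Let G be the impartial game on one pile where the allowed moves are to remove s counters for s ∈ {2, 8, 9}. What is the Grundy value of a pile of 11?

0

Grundy values for subtraction set {2, 8, 9}:
k:     0  1  2  3  4  5  6  7  8  9 10 11
g(k):  0  0  1  1  0  0  1  1  2  2  3  0
So g(11) = 0.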